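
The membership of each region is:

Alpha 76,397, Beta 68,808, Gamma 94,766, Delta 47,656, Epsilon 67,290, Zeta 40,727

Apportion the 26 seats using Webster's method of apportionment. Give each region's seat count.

Standard divisor 395644/26 ≈ 15217.077; standard quotas: Alpha 5.020, Beta 4.522, Gamma 6.228, Delta 3.132, Epsilon 4.422, Zeta 2.676.
Rounding to the nearest integer gives Alpha 5, Beta 5, Gamma 6, Delta 3, Epsilon 4, Zeta 3 — total 26, matching the house size, so no adjustment is needed.

Alpha: 5; Beta: 5; Gamma: 6; Delta: 3; Epsilon: 4; Zeta: 3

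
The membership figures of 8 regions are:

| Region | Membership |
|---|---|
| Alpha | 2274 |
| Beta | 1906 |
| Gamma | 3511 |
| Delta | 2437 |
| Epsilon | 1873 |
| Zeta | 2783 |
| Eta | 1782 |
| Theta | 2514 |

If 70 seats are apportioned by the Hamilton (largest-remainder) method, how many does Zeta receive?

10

Standard divisor: 19080 ÷ 70 ≈ 272.571.
Standard quotas: Alpha 8.343, Beta 6.993, Gamma 12.881, Delta 8.941, Epsilon 6.872, Zeta 10.210, Eta 6.538, Theta 9.223.
Lower quotas: Alpha 8, Beta 6, Gamma 12, Delta 8, Epsilon 6, Zeta 10, Eta 6, Theta 9 (sum 65, leaving 5 seats).
Remainders in descending order: Beta 0.993, Delta 0.941, Gamma 0.881, Epsilon 0.872, Eta 0.538, Alpha 0.343, Theta 0.223, Zeta 0.210.
The surplus seats go to Beta, Delta, Gamma, Epsilon, Eta.
Zeta receives 10.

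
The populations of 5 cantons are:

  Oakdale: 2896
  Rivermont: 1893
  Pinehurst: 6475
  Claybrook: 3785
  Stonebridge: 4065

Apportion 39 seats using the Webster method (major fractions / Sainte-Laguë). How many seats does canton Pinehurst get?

Standard divisor 19114/39 ≈ 490.103; standard quotas: Oakdale 5.909, Rivermont 3.862, Pinehurst 13.212, Claybrook 7.723, Stonebridge 8.294.
Rounding to the nearest integer gives Oakdale 6, Rivermont 4, Pinehurst 13, Claybrook 8, Stonebridge 8 — total 39, matching the house size, so no adjustment is needed.
Pinehurst receives 13.

13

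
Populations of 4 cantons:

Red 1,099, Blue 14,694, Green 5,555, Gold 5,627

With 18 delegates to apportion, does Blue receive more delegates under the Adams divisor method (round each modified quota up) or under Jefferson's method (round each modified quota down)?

Adams: Red 1, Blue 9, Green 4, Gold 4.
Jefferson: Red 0, Blue 10, Green 4, Gold 4.
Blue gets 9 under Adams and 10 under Jefferson.

Jefferson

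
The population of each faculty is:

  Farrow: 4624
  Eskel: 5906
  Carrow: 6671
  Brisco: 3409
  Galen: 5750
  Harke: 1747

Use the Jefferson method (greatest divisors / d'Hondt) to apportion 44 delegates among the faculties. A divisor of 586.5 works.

Farrow=7; Eskel=10; Carrow=11; Brisco=5; Galen=9; Harke=2

With modified divisor 586.5: modified quotas Farrow 7.884, Eskel 10.070, Carrow 11.374, Brisco 5.812, Galen 9.804, Harke 2.979.
Rounding down: Farrow 7, Eskel 10, Carrow 11, Brisco 5, Galen 9, Harke 2 (total 44).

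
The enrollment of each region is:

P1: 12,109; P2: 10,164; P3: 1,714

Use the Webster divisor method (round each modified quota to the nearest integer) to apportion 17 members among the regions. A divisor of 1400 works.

P1=9, P2=7, P3=1

With modified divisor 1400: modified quotas P1 8.649, P2 7.260, P3 1.224.
Rounding to the nearest integer: P1 9, P2 7, P3 1 (total 17).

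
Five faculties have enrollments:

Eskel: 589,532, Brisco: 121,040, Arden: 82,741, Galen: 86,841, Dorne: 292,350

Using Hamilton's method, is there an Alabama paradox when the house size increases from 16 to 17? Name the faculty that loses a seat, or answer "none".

At 16 seats: Eskel 8, Brisco 2, Arden 1, Galen 1, Dorne 4.
At 17 seats: Eskel 9, Brisco 2, Arden 1, Galen 1, Dorne 4.
No faculty's allocation decreased.

none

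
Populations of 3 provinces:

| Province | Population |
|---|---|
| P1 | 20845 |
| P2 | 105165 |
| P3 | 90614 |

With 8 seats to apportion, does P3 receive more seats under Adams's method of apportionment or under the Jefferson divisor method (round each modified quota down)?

Adams: P1 1, P2 4, P3 3.
Jefferson: P1 0, P2 4, P3 4.
P3 gets 3 under Adams and 4 under Jefferson.

Jefferson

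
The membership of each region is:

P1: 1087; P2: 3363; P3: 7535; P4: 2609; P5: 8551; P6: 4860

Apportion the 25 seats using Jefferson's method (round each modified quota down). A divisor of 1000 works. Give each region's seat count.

With modified divisor 1000: modified quotas P1 1.087, P2 3.363, P3 7.535, P4 2.609, P5 8.551, P6 4.860.
Rounding down: P1 1, P2 3, P3 7, P4 2, P5 8, P6 4 (total 25).

P1=1, P2=3, P3=7, P4=2, P5=8, P6=4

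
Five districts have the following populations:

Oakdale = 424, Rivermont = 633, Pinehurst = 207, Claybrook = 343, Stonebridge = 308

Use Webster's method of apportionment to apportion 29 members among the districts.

Standard divisor 1915/29 ≈ 66.034; standard quotas: Oakdale 6.421, Rivermont 9.586, Pinehurst 3.135, Claybrook 5.194, Stonebridge 4.664.
Rounding to the nearest integer gives Oakdale 6, Rivermont 10, Pinehurst 3, Claybrook 5, Stonebridge 5 — total 29, matching the house size, so no adjustment is needed.

Oakdale 6; Rivermont 10; Pinehurst 3; Claybrook 5; Stonebridge 5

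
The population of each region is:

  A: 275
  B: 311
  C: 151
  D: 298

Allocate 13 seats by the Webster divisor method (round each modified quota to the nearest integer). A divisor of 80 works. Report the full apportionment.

A: 3, B: 4, C: 2, D: 4

With modified divisor 80: modified quotas A 3.438, B 3.888, C 1.887, D 3.725.
Rounding to the nearest integer: A 3, B 4, C 2, D 4 (total 13).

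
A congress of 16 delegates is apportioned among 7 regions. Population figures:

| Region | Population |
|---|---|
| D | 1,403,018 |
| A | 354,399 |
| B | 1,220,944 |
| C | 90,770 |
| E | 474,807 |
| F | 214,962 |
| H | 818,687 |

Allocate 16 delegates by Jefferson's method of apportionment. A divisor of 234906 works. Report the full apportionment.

D=5, A=1, B=5, C=0, E=2, F=0, H=3

With modified divisor 234906: modified quotas D 5.973, A 1.509, B 5.198, C 0.386, E 2.021, F 0.915, H 3.485.
Rounding down: D 5, A 1, B 5, C 0, E 2, F 0, H 3 (total 16).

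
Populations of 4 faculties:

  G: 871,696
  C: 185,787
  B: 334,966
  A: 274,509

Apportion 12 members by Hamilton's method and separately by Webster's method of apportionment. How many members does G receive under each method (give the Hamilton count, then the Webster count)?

6 and 7

Hamilton: G 6, C 1, B 3, A 2.
Webster: G 7, C 1, B 2, A 2.
G gets 6 under Hamilton and 7 under Webster.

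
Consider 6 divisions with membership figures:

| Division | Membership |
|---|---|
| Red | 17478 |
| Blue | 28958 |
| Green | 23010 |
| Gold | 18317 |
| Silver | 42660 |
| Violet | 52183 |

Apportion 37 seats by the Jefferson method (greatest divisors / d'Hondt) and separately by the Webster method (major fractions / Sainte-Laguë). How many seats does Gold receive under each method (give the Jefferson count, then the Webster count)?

3 and 4

Jefferson: Red 3, Blue 6, Green 5, Gold 3, Silver 9, Violet 11.
Webster: Red 3, Blue 6, Green 5, Gold 4, Silver 9, Violet 10.
Gold gets 3 under Jefferson and 4 under Webster.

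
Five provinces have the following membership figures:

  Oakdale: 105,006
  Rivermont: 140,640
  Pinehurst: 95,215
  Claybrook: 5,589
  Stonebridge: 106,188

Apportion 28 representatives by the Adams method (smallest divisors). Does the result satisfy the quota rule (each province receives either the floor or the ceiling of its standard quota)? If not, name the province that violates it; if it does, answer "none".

Standard quotas: Oakdale 6.496, Rivermont 8.700, Pinehurst 5.890, Claybrook 0.346, Stonebridge 6.569.
Adams allocation: Oakdale 6, Rivermont 8, Pinehurst 6, Claybrook 1, Stonebridge 7.
Every allocation lies between the lower and upper quota.

none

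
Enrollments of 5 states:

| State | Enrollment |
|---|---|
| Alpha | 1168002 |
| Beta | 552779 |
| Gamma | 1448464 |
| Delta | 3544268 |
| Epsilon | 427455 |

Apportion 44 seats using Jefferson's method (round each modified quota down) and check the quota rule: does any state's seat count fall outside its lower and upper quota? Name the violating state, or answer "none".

Standard quotas: Alpha 7.197, Beta 3.406, Gamma 8.925, Delta 21.838, Epsilon 2.634.
Jefferson allocation: Alpha 7, Beta 3, Gamma 9, Delta 23, Epsilon 2.
Delta has quota 21.838 (lower 21, upper 22) but receives 23 — outside the quota interval.

Delta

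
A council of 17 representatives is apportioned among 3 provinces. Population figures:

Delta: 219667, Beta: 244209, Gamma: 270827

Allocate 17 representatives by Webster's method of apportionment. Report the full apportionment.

Delta 5, Beta 6, Gamma 6

Standard divisor 734703/17 ≈ 43217.824; standard quotas: Delta 5.083, Beta 5.651, Gamma 6.267.
Rounding to the nearest integer gives Delta 5, Beta 6, Gamma 6 — total 17, matching the house size, so no adjustment is needed.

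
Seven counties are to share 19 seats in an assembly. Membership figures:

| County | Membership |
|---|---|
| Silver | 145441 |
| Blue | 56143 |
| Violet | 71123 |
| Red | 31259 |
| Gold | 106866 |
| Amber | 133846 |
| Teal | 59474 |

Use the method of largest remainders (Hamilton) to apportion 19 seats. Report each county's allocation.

Silver 5; Blue 2; Violet 2; Red 1; Gold 3; Amber 4; Teal 2

Standard divisor: 604152 ÷ 19 ≈ 31797.474.
Standard quotas: Silver 4.5740, Blue 1.7656, Violet 2.2368, Red 0.9831, Gold 3.3608, Amber 4.2093, Teal 1.8704.
Lower quotas: Silver 4, Blue 1, Violet 2, Red 0, Gold 3, Amber 4, Teal 1 (sum 15, leaving 4 seats).
Remainders in descending order: Red 0.9831, Teal 0.8704, Blue 0.7656, Silver 0.5740, Gold 0.3608, Violet 0.2368, Amber 0.2093.
The surplus seats go to Red, Teal, Blue, Silver.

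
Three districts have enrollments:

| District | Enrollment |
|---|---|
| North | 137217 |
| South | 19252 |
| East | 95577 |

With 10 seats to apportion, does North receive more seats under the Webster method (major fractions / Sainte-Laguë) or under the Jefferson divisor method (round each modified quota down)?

Jefferson

Webster: North 5, South 1, East 4.
Jefferson: North 6, South 0, East 4.
North gets 5 under Webster and 6 under Jefferson.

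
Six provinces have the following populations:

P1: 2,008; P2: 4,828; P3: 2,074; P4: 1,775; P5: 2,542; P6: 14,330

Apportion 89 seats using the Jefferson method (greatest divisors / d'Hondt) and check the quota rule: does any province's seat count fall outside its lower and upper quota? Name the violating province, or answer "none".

Standard quotas: P1 6.485, P2 15.593, P3 6.698, P4 5.733, P5 8.210, P6 46.281.
Jefferson allocation: P1 6, P2 16, P3 6, P4 5, P5 8, P6 48.
P6 has quota 46.281 (lower 46, upper 47) but receives 48 — outside the quota interval.

P6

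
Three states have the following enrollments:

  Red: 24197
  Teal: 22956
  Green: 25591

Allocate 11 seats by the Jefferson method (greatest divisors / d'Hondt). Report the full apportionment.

Red: 4; Teal: 3; Green: 4

Standard divisor 72744/11 ≈ 6613.091; standard quotas: Red 3.659, Teal 3.471, Green 3.870.
Rounding down gives 3, 3, 3 = 9 seats, so the divisor must be adjusted.
With modified divisor 5900: modified quotas Red 4.101, Teal 3.891, Green 4.337.
Rounding down: Red 4, Teal 3, Green 4 (total 11).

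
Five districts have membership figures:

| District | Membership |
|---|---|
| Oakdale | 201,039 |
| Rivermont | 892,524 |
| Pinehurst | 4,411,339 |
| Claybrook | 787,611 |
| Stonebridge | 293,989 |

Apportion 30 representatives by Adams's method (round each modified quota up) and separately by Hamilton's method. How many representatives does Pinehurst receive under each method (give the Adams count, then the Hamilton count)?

19 and 20

Adams: Oakdale 1, Rivermont 4, Pinehurst 19, Claybrook 4, Stonebridge 2.
Hamilton: Oakdale 1, Rivermont 4, Pinehurst 20, Claybrook 4, Stonebridge 1.
Pinehurst gets 19 under Adams and 20 under Hamilton.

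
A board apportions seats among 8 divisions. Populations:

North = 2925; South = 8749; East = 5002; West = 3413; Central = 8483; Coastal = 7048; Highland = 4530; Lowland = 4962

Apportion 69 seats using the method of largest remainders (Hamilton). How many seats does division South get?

13

Standard divisor: 45112 ÷ 69 ≈ 653.797.
Standard quotas: North 4.4739, South 13.3818, East 7.6507, West 5.2203, Central 12.9750, Coastal 10.7801, Highland 6.9288, Lowland 7.5895.
Lower quotas: North 4, South 13, East 7, West 5, Central 12, Coastal 10, Highland 6, Lowland 7 (sum 64, leaving 5 seats).
Remainders in descending order: Central 0.9750, Highland 0.9288, Coastal 0.7801, East 0.6507, Lowland 0.5895, North 0.4739, South 0.3818, West 0.2203.
The surplus seats go to Central, Highland, Coastal, East, Lowland.
South receives 13.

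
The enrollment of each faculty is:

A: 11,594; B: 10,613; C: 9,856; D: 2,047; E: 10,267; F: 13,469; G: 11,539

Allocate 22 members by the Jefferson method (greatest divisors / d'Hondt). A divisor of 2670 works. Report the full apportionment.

With modified divisor 2670: modified quotas A 4.342, B 3.975, C 3.691, D 0.767, E 3.845, F 5.045, G 4.322.
Rounding down: A 4, B 3, C 3, D 0, E 3, F 5, G 4 (total 22).

A 4, B 3, C 3, D 0, E 3, F 5, G 4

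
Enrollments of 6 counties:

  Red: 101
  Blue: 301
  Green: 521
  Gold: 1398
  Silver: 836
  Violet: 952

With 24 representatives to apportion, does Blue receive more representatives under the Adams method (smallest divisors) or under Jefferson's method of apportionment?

Adams: Red 1, Blue 2, Green 3, Gold 8, Silver 5, Violet 5.
Jefferson: Red 0, Blue 1, Green 3, Gold 9, Silver 5, Violet 6.
Blue gets 2 under Adams and 1 under Jefferson.

Adams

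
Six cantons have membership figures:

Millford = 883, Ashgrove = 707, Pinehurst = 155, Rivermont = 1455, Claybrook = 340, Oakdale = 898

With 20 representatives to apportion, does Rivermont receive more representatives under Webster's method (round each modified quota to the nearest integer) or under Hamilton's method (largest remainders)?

Webster: Millford 4, Ashgrove 3, Pinehurst 1, Rivermont 6, Claybrook 2, Oakdale 4.
Hamilton: Millford 4, Ashgrove 3, Pinehurst 1, Rivermont 7, Claybrook 1, Oakdale 4.
Rivermont gets 6 under Webster and 7 under Hamilton.

Hamilton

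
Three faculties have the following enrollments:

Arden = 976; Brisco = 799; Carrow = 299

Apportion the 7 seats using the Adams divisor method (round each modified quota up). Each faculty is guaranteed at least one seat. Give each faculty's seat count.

Standard divisor 2074/7 ≈ 296.286; standard quotas: Arden 3.294, Brisco 2.697, Carrow 1.009.
Rounding up gives 4, 3, 2 = 9 seats, so the divisor must be adjusted.
With modified divisor 360: modified quotas Arden 2.711, Brisco 2.219, Carrow 0.831.
Rounding up: Arden 3, Brisco 3, Carrow 1 (total 7).

Arden 3, Brisco 3, Carrow 1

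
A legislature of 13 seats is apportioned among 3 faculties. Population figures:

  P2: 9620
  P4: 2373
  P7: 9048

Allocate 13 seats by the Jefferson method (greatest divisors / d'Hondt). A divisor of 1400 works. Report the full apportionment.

With modified divisor 1400: modified quotas P2 6.871, P4 1.695, P7 6.463.
Rounding down: P2 6, P4 1, P7 6 (total 13).

P2=6, P4=1, P7=6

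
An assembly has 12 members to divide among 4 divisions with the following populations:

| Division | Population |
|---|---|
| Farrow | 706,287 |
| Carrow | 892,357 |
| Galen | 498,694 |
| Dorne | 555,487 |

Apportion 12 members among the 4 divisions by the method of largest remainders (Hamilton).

Farrow 3, Carrow 4, Galen 2, Dorne 3

Total 2652825; standard divisor 2652825/12 ≈ 221068.75.
Standard quotas: Farrow 3.1949, Carrow 4.0366, Galen 2.2558, Dorne 2.5127.
Lower quotas: Farrow 3, Carrow 4, Galen 2, Dorne 2 (sum 11, leaving 1 seat).
Remainders in descending order: Dorne 0.5127, Galen 0.2558, Farrow 0.1949, Carrow 0.0366.
The surplus seat goes to Dorne.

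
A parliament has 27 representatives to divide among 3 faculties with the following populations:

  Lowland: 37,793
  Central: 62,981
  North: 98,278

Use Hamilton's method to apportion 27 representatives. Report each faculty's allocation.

Standard divisor: 199052 ÷ 27 ≈ 7372.296.
Standard quotas: Lowland 5.1264, Central 8.5429, North 13.3307.
Lower quotas: Lowland 5, Central 8, North 13 (sum 26, leaving 1 seat).
Remainders in descending order: Central 0.5429, North 0.3307, Lowland 0.1264.
Largest remainder: Central receives the extra seat.

Lowland 5, Central 9, North 13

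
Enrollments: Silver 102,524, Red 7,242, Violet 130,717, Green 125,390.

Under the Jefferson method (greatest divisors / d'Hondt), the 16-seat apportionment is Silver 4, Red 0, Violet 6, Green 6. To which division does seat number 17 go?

Silver

Priority for the next seat is population ÷ (current seats + 1).
Priorities: Silver 20504.800, Red 7242.000, Violet 18673.857, Green 17912.857.
Highest priority: Silver.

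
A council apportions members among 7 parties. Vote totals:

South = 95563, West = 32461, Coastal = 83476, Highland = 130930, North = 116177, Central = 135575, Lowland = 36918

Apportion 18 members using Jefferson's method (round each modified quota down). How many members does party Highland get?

4

Standard divisor 631100/18 ≈ 35061.111; standard quotas: South 2.726, West 0.926, Coastal 2.381, Highland 3.734, North 3.314, Central 3.867, Lowland 1.053.
Rounding down gives 2, 0, 2, 3, 3, 3, 1 = 14 seats, so the divisor must be adjusted.
With modified divisor 30400: modified quotas South 3.144, West 1.068, Coastal 2.746, Highland 4.307, North 3.822, Central 4.460, Lowland 1.214.
Rounding down: South 3, West 1, Coastal 2, Highland 4, North 3, Central 4, Lowland 1 (total 18).
Highland receives 4.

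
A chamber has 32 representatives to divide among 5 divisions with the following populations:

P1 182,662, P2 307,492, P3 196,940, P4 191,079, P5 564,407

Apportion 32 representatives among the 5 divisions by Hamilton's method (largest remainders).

P1 4, P2 7, P3 4, P4 4, P5 13

The standard divisor is 1442580/32 ≈ 45080.625.
Standard quotas: P1 4.0519, P2 6.8209, P3 4.3686, P4 4.2386, P5 12.5199.
Lower quotas: P1 4, P2 6, P3 4, P4 4, P5 12 (sum 30, leaving 2 seats).
Remainders in descending order: P2 0.8209, P5 0.5199, P3 0.3686, P4 0.2386, P1 0.0519.
Largest remainders: P2, P5 receive the extra seats.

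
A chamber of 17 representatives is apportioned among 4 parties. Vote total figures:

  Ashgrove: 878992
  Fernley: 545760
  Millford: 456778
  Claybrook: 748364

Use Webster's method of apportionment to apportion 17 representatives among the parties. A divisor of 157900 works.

With modified divisor 157900: modified quotas Ashgrove 5.567, Fernley 3.456, Millford 2.893, Claybrook 4.739.
Rounding to the nearest integer: Ashgrove 6, Fernley 3, Millford 3, Claybrook 5 (total 17).

Ashgrove 6; Fernley 3; Millford 3; Claybrook 5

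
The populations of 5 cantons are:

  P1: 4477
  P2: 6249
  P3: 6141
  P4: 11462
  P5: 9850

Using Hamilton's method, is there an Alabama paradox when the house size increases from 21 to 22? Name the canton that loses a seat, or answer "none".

P1

At 21 seats: P1 3, P2 4, P3 3, P4 6, P5 5.
At 22 seats: P1 2, P2 4, P3 3, P4 7, P5 6.
P1 drops from 3 to 2.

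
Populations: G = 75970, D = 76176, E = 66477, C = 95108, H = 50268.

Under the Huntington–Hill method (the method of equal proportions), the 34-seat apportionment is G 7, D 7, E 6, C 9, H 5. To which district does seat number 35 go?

E

Priority for the next seat is population ÷ (√(s·(s+1))).
Priorities: G 10151.918, D 10179.446, E 10257.624, C 10025.263, H 9177.639.
Highest priority: E.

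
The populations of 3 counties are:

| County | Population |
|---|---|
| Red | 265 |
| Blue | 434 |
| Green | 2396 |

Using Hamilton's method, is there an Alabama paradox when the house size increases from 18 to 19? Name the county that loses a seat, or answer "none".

Red

At 18 seats: Red 2, Blue 2, Green 14.
At 19 seats: Red 1, Blue 3, Green 15.
Red drops from 2 to 1.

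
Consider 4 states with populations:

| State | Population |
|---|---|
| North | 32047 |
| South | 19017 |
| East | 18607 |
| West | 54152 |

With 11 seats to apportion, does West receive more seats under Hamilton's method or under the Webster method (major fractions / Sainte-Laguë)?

Hamilton: North 3, South 2, East 1, West 5.
Webster: North 3, South 2, East 2, West 4.
West gets 5 under Hamilton and 4 under Webster.

Hamilton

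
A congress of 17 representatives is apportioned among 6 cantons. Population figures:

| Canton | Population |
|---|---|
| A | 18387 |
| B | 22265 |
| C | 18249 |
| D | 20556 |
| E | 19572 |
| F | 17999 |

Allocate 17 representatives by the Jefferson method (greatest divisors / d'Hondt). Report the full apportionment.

Standard divisor 117028/17 ≈ 6884; standard quotas: A 2.671, B 3.234, C 2.651, D 2.986, E 2.843, F 2.615.
Rounding down gives 2, 3, 2, 2, 2, 2 = 13 seats, so the divisor must be adjusted.
With modified divisor 6040: modified quotas A 3.044, B 3.686, C 3.021, D 3.403, E 3.240, F 2.980.
Rounding down: A 3, B 3, C 3, D 3, E 3, F 2 (total 17).

A: 3; B: 3; C: 3; D: 3; E: 3; F: 2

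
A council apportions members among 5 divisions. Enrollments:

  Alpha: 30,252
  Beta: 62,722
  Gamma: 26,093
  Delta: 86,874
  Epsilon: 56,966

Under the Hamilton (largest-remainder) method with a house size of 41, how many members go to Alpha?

5

The standard divisor is 262907/41 ≈ 6412.366.
Standard quotas: Alpha 4.7178, Beta 9.7814, Gamma 4.0692, Delta 13.5479, Epsilon 8.8838.
Lower quotas: Alpha 4, Beta 9, Gamma 4, Delta 13, Epsilon 8 (sum 38, leaving 3 seats).
Remainders in descending order: Epsilon 0.8838, Beta 0.7814, Alpha 0.7178, Delta 0.5479, Gamma 0.0692.
Largest remainders: Epsilon, Beta, Alpha receive the extra seats.
Alpha receives 5.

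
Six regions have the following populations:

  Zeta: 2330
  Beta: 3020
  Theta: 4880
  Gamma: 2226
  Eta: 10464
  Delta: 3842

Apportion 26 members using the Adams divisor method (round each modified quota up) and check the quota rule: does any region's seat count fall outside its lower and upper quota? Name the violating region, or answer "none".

Eta

Standard quotas: Zeta 2.264, Beta 2.934, Theta 4.741, Gamma 2.163, Eta 10.166, Delta 3.733.
Adams allocation: Zeta 3, Beta 3, Theta 5, Gamma 2, Eta 9, Delta 4.
Eta has quota 10.166 (lower 10, upper 11) but receives 9 — outside the quota interval.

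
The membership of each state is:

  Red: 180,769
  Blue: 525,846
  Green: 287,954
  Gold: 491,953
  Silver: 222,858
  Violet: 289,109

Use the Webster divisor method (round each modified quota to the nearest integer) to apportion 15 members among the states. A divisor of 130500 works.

Red 1; Blue 4; Green 2; Gold 4; Silver 2; Violet 2

With modified divisor 130500: modified quotas Red 1.385, Blue 4.029, Green 2.207, Gold 3.770, Silver 1.708, Violet 2.215.
Rounding to the nearest integer: Red 1, Blue 4, Green 2, Gold 4, Silver 2, Violet 2 (total 15).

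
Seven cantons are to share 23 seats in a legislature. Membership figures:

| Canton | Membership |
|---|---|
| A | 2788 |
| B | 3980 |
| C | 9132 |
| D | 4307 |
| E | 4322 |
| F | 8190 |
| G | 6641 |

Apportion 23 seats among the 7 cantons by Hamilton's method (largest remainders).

A 2; B 2; C 5; D 2; E 3; F 5; G 4

Standard divisor: 39360 ÷ 23 ≈ 1711.304.
Standard quotas: A 1.6292, B 2.3257, C 5.3363, D 2.5168, E 2.5256, F 4.7858, G 3.8807.
Lower quotas: A 1, B 2, C 5, D 2, E 2, F 4, G 3 (sum 19, leaving 4 seats).
Remainders in descending order: G 0.8807, F 0.7858, A 0.6292, E 0.5256, D 0.5168, C 0.3363, B 0.3257.
Largest remainders: G, F, A, E receive the extra seats.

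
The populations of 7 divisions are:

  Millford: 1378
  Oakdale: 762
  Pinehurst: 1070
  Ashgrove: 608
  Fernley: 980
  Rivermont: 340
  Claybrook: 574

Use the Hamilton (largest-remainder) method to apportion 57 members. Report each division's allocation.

The standard divisor is 5712/57 ≈ 100.211.
Standard quotas: Millford 13.751, Oakdale 7.604, Pinehurst 10.678, Ashgrove 6.067, Fernley 9.779, Rivermont 3.393, Claybrook 5.728.
Lower quotas: Millford 13, Oakdale 7, Pinehurst 10, Ashgrove 6, Fernley 9, Rivermont 3, Claybrook 5 (sum 53, leaving 4 seats).
Remainders in descending order: Fernley 0.779, Millford 0.751, Claybrook 0.728, Pinehurst 0.678, Oakdale 0.604, Rivermont 0.393, Ashgrove 0.067.
The surplus seats go to Fernley, Millford, Claybrook, Pinehurst.

Millford=14, Oakdale=7, Pinehurst=11, Ashgrove=6, Fernley=10, Rivermont=3, Claybrook=6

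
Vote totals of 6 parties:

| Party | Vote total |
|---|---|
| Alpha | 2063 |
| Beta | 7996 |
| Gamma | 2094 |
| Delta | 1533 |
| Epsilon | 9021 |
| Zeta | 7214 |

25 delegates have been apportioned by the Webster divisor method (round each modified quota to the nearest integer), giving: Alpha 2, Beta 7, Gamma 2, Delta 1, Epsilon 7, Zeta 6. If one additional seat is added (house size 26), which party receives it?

Priority for the next seat is population ÷ (current seats + 0.5).
Priorities: Alpha 825.200, Beta 1066.133, Gamma 837.600, Delta 1022.000, Epsilon 1202.800, Zeta 1109.846.
Highest priority: Epsilon.

Epsilon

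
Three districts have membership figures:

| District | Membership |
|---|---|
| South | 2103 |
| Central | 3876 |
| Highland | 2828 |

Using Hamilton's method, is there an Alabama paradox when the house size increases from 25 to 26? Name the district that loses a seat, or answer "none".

none

At 25 seats: South 6, Central 11, Highland 8.
At 26 seats: South 6, Central 12, Highland 8.
No district's allocation decreased.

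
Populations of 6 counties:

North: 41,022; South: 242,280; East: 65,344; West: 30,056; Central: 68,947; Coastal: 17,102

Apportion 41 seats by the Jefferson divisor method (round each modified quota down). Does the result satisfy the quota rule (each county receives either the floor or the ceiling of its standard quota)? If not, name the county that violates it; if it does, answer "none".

South

Standard quotas: North 3.619, South 21.374, East 5.765, West 2.652, Central 6.082, Coastal 1.509.
Jefferson allocation: North 3, South 23, East 6, West 2, Central 6, Coastal 1.
South has quota 21.374 (lower 21, upper 22) but receives 23 — outside the quota interval.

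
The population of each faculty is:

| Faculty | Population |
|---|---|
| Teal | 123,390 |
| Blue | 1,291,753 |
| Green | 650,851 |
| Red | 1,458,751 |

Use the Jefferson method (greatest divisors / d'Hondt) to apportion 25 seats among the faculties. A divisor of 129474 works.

Teal=0; Blue=9; Green=5; Red=11

With modified divisor 129474: modified quotas Teal 0.953, Blue 9.977, Green 5.027, Red 11.267.
Rounding down: Teal 0, Blue 9, Green 5, Red 11 (total 25).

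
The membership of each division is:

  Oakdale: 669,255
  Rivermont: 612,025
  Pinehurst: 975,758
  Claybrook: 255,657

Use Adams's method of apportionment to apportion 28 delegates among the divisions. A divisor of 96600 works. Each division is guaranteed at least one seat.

Oakdale=7, Rivermont=7, Pinehurst=11, Claybrook=3

With modified divisor 96600: modified quotas Oakdale 6.928, Rivermont 6.336, Pinehurst 10.101, Claybrook 2.647.
Rounding up: Oakdale 7, Rivermont 7, Pinehurst 11, Claybrook 3 (total 28).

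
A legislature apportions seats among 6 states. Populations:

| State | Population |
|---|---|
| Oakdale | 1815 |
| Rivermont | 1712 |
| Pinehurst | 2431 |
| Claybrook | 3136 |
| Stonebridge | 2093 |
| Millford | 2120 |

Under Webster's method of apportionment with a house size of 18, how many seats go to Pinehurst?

3

Standard divisor 13307/18 ≈ 739.278; standard quotas: Oakdale 2.455, Rivermont 2.316, Pinehurst 3.288, Claybrook 4.242, Stonebridge 2.831, Millford 2.868.
Rounding to the nearest integer gives 2, 2, 3, 4, 3, 3 = 17 seats, so the divisor must be adjusted.
With modified divisor 710: modified quotas Oakdale 2.556, Rivermont 2.411, Pinehurst 3.424, Claybrook 4.417, Stonebridge 2.948, Millford 2.986.
Rounding to the nearest integer: Oakdale 3, Rivermont 2, Pinehurst 3, Claybrook 4, Stonebridge 3, Millford 3 (total 18).
Pinehurst receives 3.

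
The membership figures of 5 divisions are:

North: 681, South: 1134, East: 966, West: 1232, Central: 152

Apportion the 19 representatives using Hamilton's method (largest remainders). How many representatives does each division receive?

Total 4165; standard divisor 4165/19 ≈ 219.211.
Standard quotas: North 3.107, South 5.173, East 4.407, West 5.620, Central 0.693.
Lower quotas: North 3, South 5, East 4, West 5, Central 0 (sum 17, leaving 2 seats).
Remainders in descending order: Central 0.693, West 0.620, East 0.407, South 0.173, North 0.107.
The surplus seats go to Central, West.

North=3; South=5; East=4; West=6; Central=1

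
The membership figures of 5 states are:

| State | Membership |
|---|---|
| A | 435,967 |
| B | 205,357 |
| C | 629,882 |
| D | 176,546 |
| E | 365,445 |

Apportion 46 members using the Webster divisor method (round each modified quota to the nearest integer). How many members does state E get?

9

Standard divisor 1813197/46 ≈ 39417.326; standard quotas: A 11.060, B 5.210, C 15.980, D 4.479, E 9.271.
Rounding to the nearest integer gives 11, 5, 16, 4, 9 = 45 seats, so the divisor must be adjusted.
With modified divisor 38900: modified quotas A 11.207, B 5.279, C 16.192, D 4.538, E 9.394.
Rounding to the nearest integer: A 11, B 5, C 16, D 5, E 9 (total 46).
E receives 9.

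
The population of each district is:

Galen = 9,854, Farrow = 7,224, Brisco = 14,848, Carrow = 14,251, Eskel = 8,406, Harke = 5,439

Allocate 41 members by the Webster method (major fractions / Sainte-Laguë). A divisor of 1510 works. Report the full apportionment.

With modified divisor 1510: modified quotas Galen 6.526, Farrow 4.784, Brisco 9.833, Carrow 9.438, Eskel 5.567, Harke 3.602.
Rounding to the nearest integer: Galen 7, Farrow 5, Brisco 10, Carrow 9, Eskel 6, Harke 4 (total 41).

Galen=7, Farrow=5, Brisco=10, Carrow=9, Eskel=6, Harke=4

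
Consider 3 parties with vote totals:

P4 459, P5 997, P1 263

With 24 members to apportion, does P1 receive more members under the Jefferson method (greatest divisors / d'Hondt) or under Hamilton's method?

Hamilton

Jefferson: P4 6, P5 15, P1 3.
Hamilton: P4 6, P5 14, P1 4.
P1 gets 3 under Jefferson and 4 under Hamilton.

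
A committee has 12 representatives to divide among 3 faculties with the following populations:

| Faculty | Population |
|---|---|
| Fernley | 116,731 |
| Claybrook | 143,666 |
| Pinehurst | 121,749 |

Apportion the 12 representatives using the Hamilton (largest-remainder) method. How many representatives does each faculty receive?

Total 382146; standard divisor 382146/12 ≈ 31845.5.
Standard quotas: Fernley 3.6655, Claybrook 4.5113, Pinehurst 3.8231.
Lower quotas: Fernley 3, Claybrook 4, Pinehurst 3 (sum 10, leaving 2 seats).
Remainders in descending order: Pinehurst 0.8231, Fernley 0.6655, Claybrook 0.5113.
The surplus seats go to Pinehurst, Fernley.

Fernley: 4, Claybrook: 4, Pinehurst: 4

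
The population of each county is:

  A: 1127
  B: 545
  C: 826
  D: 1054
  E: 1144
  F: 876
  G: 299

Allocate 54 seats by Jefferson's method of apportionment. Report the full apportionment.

A 10; B 5; C 8; D 10; E 11; F 8; G 2

Standard divisor 5871/54 ≈ 108.722; standard quotas: A 10.366, B 5.013, C 7.597, D 9.694, E 10.522, F 8.057, G 2.750.
Rounding down gives 10, 5, 7, 9, 10, 8, 2 = 51 seats, so the divisor must be adjusted.
With modified divisor 102.9: modified quotas A 10.952, B 5.296, C 8.027, D 10.243, E 11.118, F 8.513, G 2.906.
Rounding down: A 10, B 5, C 8, D 10, E 11, F 8, G 2 (total 54).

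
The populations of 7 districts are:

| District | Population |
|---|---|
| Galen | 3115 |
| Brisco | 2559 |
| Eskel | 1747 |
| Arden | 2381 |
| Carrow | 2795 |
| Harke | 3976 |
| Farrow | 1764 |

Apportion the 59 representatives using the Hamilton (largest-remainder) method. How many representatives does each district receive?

Galen=10, Brisco=8, Eskel=5, Arden=8, Carrow=9, Harke=13, Farrow=6

Standard divisor: 18337 ÷ 59 ≈ 310.797.
Standard quotas: Galen 10.023, Brisco 8.234, Eskel 5.621, Arden 7.661, Carrow 8.993, Harke 12.793, Farrow 5.676.
Lower quotas: Galen 10, Brisco 8, Eskel 5, Arden 7, Carrow 8, Harke 12, Farrow 5 (sum 55, leaving 4 seats).
Remainders in descending order: Carrow 0.993, Harke 0.793, Farrow 0.676, Arden 0.661, Eskel 0.621, Brisco 0.234, Galen 0.023.
Largest remainders: Carrow, Harke, Farrow, Arden receive the extra seats.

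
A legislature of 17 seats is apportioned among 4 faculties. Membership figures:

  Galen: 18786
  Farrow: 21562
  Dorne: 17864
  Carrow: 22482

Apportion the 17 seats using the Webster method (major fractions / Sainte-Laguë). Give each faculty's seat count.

Galen 4, Farrow 4, Dorne 4, Carrow 5

Standard divisor 80694/17 ≈ 4746.706; standard quotas: Galen 3.958, Farrow 4.543, Dorne 3.763, Carrow 4.736.
Rounding to the nearest integer gives 4, 5, 4, 5 = 18 seats, so the divisor must be adjusted.
With modified divisor 4900: modified quotas Galen 3.834, Farrow 4.400, Dorne 3.646, Carrow 4.588.
Rounding to the nearest integer: Galen 4, Farrow 4, Dorne 4, Carrow 5 (total 17).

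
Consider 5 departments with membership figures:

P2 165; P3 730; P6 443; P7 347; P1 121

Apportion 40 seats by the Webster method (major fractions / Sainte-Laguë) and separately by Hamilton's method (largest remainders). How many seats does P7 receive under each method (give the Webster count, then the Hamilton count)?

Webster: P2 4, P3 16, P6 10, P7 7, P1 3.
Hamilton: P2 3, P3 16, P6 10, P7 8, P1 3.
P7 gets 7 under Webster and 8 under Hamilton.

7 and 8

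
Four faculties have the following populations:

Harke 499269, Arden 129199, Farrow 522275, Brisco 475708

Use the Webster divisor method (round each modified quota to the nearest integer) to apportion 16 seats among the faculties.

Standard divisor 1626451/16 ≈ 101653.188; standard quotas: Harke 4.911, Arden 1.271, Farrow 5.138, Brisco 4.680.
Rounding to the nearest integer gives Harke 5, Arden 1, Farrow 5, Brisco 5 — total 16, matching the house size, so no adjustment is needed.

Harke 5, Arden 1, Farrow 5, Brisco 5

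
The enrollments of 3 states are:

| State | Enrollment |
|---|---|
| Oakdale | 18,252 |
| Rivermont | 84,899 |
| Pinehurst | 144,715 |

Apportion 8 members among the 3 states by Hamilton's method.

The standard divisor is 247866/8 ≈ 30983.25.
Standard quotas: Oakdale 0.5891, Rivermont 2.7402, Pinehurst 4.6707.
Lower quotas: Oakdale 0, Rivermont 2, Pinehurst 4 (sum 6, leaving 2 seats).
Remainders in descending order: Rivermont 0.7402, Pinehurst 0.6707, Oakdale 0.5891.
The surplus seats go to Rivermont, Pinehurst.

Oakdale 0, Rivermont 3, Pinehurst 5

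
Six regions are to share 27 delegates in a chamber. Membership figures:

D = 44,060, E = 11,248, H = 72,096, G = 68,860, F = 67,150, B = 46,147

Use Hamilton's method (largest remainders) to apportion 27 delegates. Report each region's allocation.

D 4; E 1; H 6; G 6; F 6; B 4

Total 309561; standard divisor 309561/27 ≈ 11465.222.
Standard quotas: D 3.8429, E 0.9811, H 6.2882, G 6.0060, F 5.8568, B 4.0250.
Lower quotas: D 3, E 0, H 6, G 6, F 5, B 4 (sum 24, leaving 3 seats).
Remainders in descending order: E 0.9811, F 0.8568, D 0.8429, H 0.2882, B 0.0250, G 0.0060.
The surplus seats go to E, F, D.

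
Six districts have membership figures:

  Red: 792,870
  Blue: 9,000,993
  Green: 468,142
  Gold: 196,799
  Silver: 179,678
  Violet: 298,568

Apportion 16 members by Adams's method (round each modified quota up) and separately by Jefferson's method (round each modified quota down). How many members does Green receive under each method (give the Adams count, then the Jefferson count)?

Adams: Red 1, Blue 11, Green 1, Gold 1, Silver 1, Violet 1.
Jefferson: Red 1, Blue 15, Green 0, Gold 0, Silver 0, Violet 0.
Green gets 1 under Adams and 0 under Jefferson.

1 and 0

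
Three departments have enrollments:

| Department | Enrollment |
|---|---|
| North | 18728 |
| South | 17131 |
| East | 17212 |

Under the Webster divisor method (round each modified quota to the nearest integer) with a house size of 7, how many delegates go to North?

3

Standard divisor 53071/7 ≈ 7581.571; standard quotas: North 2.470, South 2.260, East 2.270.
Rounding to the nearest integer gives 2, 2, 2 = 6 seats, so the divisor must be adjusted.
With modified divisor 7200: modified quotas North 2.601, South 2.379, East 2.391.
Rounding to the nearest integer: North 3, South 2, East 2 (total 7).
North receives 3.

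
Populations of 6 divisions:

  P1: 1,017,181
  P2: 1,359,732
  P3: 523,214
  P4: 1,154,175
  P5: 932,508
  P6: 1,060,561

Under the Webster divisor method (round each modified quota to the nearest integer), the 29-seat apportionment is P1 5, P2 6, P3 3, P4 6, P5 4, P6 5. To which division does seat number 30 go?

Priority for the next seat is population ÷ (current seats + 0.5).
Priorities: P1 184942.000, P2 209189.538, P3 149489.714, P4 177565.385, P5 207224.000, P6 192829.273.
Highest priority: P2.

P2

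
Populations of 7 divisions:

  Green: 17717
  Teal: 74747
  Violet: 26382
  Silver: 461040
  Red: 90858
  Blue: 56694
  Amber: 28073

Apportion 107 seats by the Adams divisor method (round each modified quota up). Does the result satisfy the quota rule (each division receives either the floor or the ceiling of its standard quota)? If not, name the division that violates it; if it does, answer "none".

Silver

Standard quotas: Green 2.509, Teal 10.586, Violet 3.736, Silver 65.295, Red 12.868, Blue 8.029, Amber 3.976.
Adams allocation: Green 3, Teal 11, Violet 4, Silver 64, Red 13, Blue 8, Amber 4.
Silver has quota 65.295 (lower 65, upper 66) but receives 64 — outside the quota interval.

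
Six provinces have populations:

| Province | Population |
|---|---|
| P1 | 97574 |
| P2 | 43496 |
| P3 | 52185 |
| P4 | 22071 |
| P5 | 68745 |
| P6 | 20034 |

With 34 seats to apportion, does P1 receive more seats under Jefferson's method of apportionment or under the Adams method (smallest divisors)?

Jefferson: P1 11, P2 5, P3 6, P4 2, P5 8, P6 2.
Adams: P1 10, P2 5, P3 6, P4 3, P5 7, P6 3.
P1 gets 11 under Jefferson and 10 under Adams.

Jefferson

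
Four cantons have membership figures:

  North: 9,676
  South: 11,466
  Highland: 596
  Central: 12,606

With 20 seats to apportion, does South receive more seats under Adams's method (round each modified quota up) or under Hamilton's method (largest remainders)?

Hamilton

Adams: North 6, South 6, Highland 1, Central 7.
Hamilton: North 6, South 7, Highland 0, Central 7.
South gets 6 under Adams and 7 under Hamilton.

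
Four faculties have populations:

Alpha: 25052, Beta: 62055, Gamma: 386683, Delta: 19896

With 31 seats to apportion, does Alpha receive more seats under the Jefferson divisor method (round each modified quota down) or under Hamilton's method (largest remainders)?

Hamilton

Jefferson: Alpha 1, Beta 4, Gamma 25, Delta 1.
Hamilton: Alpha 2, Beta 4, Gamma 24, Delta 1.
Alpha gets 1 under Jefferson and 2 under Hamilton.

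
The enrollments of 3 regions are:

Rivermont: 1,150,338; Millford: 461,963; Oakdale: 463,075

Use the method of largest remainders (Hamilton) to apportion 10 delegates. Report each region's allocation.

Rivermont 6, Millford 2, Oakdale 2

The standard divisor is 2075376/10 ≈ 207537.6.
Standard quotas: Rivermont 5.5428, Millford 2.2259, Oakdale 2.2313.
Lower quotas: Rivermont 5, Millford 2, Oakdale 2 (sum 9, leaving 1 seat).
Remainders in descending order: Rivermont 0.5428, Oakdale 0.2313, Millford 0.2259.
The surplus seat goes to Rivermont.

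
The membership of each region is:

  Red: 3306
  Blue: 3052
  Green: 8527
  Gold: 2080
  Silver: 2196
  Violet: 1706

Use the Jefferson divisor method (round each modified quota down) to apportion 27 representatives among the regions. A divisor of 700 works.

With modified divisor 700: modified quotas Red 4.723, Blue 4.360, Green 12.181, Gold 2.971, Silver 3.137, Violet 2.437.
Rounding down: Red 4, Blue 4, Green 12, Gold 2, Silver 3, Violet 2 (total 27).

Red: 4, Blue: 4, Green: 12, Gold: 2, Silver: 3, Violet: 2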